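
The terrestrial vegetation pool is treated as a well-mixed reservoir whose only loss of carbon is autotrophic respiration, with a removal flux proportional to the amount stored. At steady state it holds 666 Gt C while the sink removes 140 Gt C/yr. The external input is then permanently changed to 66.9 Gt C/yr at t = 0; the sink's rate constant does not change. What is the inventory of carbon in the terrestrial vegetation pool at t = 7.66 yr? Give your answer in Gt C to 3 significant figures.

388 Gt C

τ = M₀/F₀ = 666/140 = 4.757 yr; rate constant k = 1/τ.
New steady state M_∞ = F₁/k = F₁·τ = 66.9 × 4.757 = 318.25 Gt C.
M(t) = M_∞ + (M₀ − M_∞)·e^(−t/τ); t/τ = 7.66/4.757 = 1.610, so e^(−t/τ) = 0.1998.
M(t) = 318.25 + 347.7 × 0.1998 = 387.75 Gt C.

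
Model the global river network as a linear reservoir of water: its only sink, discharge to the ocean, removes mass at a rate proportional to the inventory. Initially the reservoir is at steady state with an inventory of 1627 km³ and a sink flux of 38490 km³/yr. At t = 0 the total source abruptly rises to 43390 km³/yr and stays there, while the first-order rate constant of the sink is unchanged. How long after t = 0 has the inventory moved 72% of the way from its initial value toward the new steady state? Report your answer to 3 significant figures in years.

0.0538 yr

τ = M₀/F₀ = 1627/38490 = 0.04227 yr.
The remaining gap fraction is e^(−t/τ); 72% covered ⇒ e^(−t/τ) = 0.280.
t = −τ ln(0.280) = 0.04227 × 1.273 = 0.05381 yr.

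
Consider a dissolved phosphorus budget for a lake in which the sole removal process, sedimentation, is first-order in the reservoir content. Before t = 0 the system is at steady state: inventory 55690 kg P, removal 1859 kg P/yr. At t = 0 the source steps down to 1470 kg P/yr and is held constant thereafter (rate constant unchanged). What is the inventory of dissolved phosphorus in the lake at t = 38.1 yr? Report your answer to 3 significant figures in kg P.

τ = M₀/F₀ = 55690/1859 = 29.96 yr; rate constant k = 1/τ.
New steady state M_∞ = F₁/k = F₁·τ = 1470 × 29.96 = 44037 kg P.
M(t) = M_∞ + (M₀ − M_∞)·e^(−t/τ); t/τ = 38.1/29.96 = 1.272, so e^(−t/τ) = 0.2803.
M(t) = 44037 + 11650 × 0.2803 = 47303 kg P.

47300 kg P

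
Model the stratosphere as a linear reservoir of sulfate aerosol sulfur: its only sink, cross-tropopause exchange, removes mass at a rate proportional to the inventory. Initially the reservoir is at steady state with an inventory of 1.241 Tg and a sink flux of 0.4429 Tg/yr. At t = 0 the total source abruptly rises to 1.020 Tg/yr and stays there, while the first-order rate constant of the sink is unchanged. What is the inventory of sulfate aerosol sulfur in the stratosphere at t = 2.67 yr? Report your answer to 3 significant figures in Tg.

τ = M₀/F₀ = 1.241/0.4429 = 2.802 yr; rate constant k = 1/τ.
New steady state M_∞ = F₁/k = F₁·τ = 1.020 × 2.802 = 2.8580 Tg.
M(t) = M_∞ + (M₀ − M_∞)·e^(−t/τ); t/τ = 2.67/2.802 = 0.9529, so e^(−t/τ) = 0.3856.
M(t) = 2.8580 − 1.617 × 0.3856 = 2.2345 Tg.

2.23 Tg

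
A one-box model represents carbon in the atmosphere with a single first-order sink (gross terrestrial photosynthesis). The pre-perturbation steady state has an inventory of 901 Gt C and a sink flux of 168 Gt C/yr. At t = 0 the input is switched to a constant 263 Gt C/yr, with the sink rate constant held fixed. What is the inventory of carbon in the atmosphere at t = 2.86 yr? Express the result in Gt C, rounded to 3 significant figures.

τ = M₀/F₀ = 901/168 = 5.363 yr; rate constant k = 1/τ.
New steady state M_∞ = F₁/k = F₁·τ = 263 × 5.363 = 1410.5 Gt C.
M(t) = M_∞ + (M₀ − M_∞)·e^(−t/τ); t/τ = 2.86/5.363 = 0.5333, so e^(−t/τ) = 0.5867.
M(t) = 1410.5 − 509.5 × 0.5867 = 1111.6 Gt C.

1110 Gt C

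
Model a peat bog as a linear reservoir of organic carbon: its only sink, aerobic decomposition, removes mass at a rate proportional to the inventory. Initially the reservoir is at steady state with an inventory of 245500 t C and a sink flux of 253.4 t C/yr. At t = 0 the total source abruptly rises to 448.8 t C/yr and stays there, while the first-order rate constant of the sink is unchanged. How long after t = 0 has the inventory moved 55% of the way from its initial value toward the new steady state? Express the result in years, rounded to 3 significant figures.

774 yr

τ = M₀/F₀ = 245500/253.4 = 968.8 yr.
The remaining gap fraction is e^(−t/τ); 55% covered ⇒ e^(−t/τ) = 0.450.
t = −τ ln(0.450) = 968.8 × 0.7985 = 773.6 yr.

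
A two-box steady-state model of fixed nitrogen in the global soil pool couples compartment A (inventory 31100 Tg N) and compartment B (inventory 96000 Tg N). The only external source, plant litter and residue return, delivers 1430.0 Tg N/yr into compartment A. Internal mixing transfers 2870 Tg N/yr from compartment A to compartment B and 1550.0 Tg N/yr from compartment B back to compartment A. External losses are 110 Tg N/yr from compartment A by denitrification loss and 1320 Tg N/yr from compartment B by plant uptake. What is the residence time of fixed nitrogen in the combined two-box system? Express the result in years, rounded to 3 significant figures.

88.9 yr

For the system as a whole, the A↔B exchange is internal and contributes nothing to the throughput; only the external sinks remove mass.
M_total = 31100 + 96000 = 127100 Tg N.
ΣF_external_out = 110 + 1320 = 1430.0 Tg N/yr.
τ = M_total / ΣF_ext = 127100 / 1430.0 = 88.88 yr.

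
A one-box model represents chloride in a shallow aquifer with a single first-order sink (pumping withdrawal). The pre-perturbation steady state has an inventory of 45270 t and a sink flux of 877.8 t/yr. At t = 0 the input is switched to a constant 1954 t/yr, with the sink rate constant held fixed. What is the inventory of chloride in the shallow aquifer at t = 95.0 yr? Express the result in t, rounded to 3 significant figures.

The sink rate constant is k = F₀/M₀ = 877.8/45270 = 0.01939 yr⁻¹.
Solving dM/dt = F₁ − kM with M(0) = M₀ gives M(t) = F₁/k + (M₀ − F₁/k)·e^(−kt).
F₁/k = 1954/0.01939 = 100770 t; kt = 0.01939 × 95.0 = 1.842, e^(−kt) = 0.1585.
M(95.0) = 100770 + (45270 − 100770) × 0.1585 = 100770 − 8796 = 91976 t.

92000 t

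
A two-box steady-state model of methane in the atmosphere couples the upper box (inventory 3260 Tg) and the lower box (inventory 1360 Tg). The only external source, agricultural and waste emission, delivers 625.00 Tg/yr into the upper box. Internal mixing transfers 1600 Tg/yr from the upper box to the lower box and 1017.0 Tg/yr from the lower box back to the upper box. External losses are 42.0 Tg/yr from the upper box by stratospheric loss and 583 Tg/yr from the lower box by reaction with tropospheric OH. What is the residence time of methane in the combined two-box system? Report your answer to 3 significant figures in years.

For the system as a whole, the A↔B exchange is internal and contributes nothing to the throughput; only the external sinks remove mass.
M_total = 3260 + 1360 = 4620.0 Tg.
ΣF_external_out = 42.0 + 583 = 625.00 Tg/yr.
τ = M_total / ΣF_ext = 4620.0 / 625.00 = 7.392 yr.

7.39 yr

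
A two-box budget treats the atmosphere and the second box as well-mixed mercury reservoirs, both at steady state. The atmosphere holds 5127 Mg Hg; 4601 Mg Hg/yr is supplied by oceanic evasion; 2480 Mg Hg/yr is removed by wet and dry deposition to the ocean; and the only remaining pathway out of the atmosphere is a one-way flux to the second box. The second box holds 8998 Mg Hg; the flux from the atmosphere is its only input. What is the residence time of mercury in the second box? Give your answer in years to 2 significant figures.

4.2 yr

Balance the atmosphere: ΣF_in = 4601.0 Mg Hg/yr.
Flux to the second box = ΣF_in − (2480) = 2121.0 Mg Hg/yr.
At steady state the output of the second box equals its input, 2121.0 Mg Hg/yr.
τ = M / F = 8998 / 2121.0 = 4.242 yr.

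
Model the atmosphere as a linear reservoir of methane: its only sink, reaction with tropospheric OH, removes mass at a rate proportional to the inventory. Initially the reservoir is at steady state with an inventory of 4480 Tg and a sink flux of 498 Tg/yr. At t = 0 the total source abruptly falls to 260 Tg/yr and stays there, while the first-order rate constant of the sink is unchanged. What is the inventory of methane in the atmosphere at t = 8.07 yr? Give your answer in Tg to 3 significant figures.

3210 Tg

Residence time τ = M₀/F₀ = 8.996 yr. The eventual steady state is M_∞ = M₀·(F₁/F₀) = 4480 × 260/498 = 2339.0 Tg.
The anomaly ΔM(t) = M(t) − M_∞ decays as ΔM₀·e^(−t/τ) with ΔM₀ = 4480 − 2339.0 = 2141 Tg.
At t = 8.07 yr, e^(−t/τ) = e^(−0.8971) = 0.4078, so ΔM = 873.0 Tg and M = 2339.0 + 873.0 = 3212.0 Tg.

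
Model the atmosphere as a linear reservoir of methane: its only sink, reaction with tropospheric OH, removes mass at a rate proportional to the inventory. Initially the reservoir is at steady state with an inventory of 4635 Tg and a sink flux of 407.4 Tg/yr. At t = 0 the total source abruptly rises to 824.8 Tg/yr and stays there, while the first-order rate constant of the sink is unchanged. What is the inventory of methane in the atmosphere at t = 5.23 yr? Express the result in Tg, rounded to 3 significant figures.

6390 Tg

The sink rate constant is k = F₀/M₀ = 407.4/4635 = 0.08790 yr⁻¹.
Solving dM/dt = F₁ − kM with M(0) = M₀ gives M(t) = F₁/k + (M₀ − F₁/k)·e^(−kt).
F₁/k = 824.8/0.08790 = 9383.8 Tg; kt = 0.08790 × 5.23 = 0.4597, e^(−kt) = 0.6315.
M(5.23) = 9383.8 + (4635 − 9383.8) × 0.6315 = 9383.8 − 2999 = 6385.0 Tg.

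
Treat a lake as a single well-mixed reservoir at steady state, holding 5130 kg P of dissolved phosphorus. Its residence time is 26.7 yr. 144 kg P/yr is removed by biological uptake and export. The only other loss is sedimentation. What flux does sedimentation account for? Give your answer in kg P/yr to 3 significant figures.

48.1 kg P/yr

Total removal F = M/τ = 5130 / 26.7 = 192.1 kg P/yr.
Sedimentation = F − (144) = 192.1 − 144.0 = 48.13 kg P/yr.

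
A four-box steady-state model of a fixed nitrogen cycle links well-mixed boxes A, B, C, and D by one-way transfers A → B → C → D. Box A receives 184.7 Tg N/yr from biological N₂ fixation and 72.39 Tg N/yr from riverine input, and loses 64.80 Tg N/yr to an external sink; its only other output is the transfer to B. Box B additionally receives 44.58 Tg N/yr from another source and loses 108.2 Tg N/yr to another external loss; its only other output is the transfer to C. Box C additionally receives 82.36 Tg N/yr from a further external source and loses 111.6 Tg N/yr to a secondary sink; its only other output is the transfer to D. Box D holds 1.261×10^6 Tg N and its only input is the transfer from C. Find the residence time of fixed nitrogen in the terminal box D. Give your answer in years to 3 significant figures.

12700 yr

Box A: F(A→B) = (184.7 + 72.39) − 64.80 = 192.29 Tg N/yr.
Box B: F(B→C) = (192.29 + 44.58) − 108.2 = 128.67 Tg N/yr.
Box C: F(C→D) = (128.67 + 82.36) − 111.6 = 99.430 Tg N/yr.
Box D throughput = its input = 99.430 Tg N/yr; τ = 1.261×10^6 / 99.430 = 12680 yr.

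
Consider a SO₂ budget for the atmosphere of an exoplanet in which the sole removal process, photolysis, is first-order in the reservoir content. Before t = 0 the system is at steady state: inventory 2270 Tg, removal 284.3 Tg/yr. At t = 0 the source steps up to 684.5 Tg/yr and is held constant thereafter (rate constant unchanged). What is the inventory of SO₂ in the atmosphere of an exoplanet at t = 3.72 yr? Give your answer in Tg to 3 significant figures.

3460 Tg

The sink rate constant is k = F₀/M₀ = 284.3/2270 = 0.1252 yr⁻¹.
Solving dM/dt = F₁ − kM with M(0) = M₀ gives M(t) = F₁/k + (M₀ − F₁/k)·e^(−kt).
F₁/k = 684.5/0.1252 = 5465.4 Tg; kt = 0.1252 × 3.72 = 0.4659, e^(−kt) = 0.6276.
M(3.72) = 5465.4 + (2270 − 5465.4) × 0.6276 = 5465.4 − 2005 = 3460.1 Tg.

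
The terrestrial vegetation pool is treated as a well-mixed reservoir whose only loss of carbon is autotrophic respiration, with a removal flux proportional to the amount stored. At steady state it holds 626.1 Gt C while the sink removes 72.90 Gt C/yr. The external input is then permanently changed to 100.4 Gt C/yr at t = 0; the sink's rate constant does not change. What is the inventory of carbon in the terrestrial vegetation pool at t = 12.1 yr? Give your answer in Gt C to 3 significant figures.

The sink rate constant is k = F₀/M₀ = 72.90/626.1 = 0.1164 yr⁻¹.
Solving dM/dt = F₁ − kM with M(0) = M₀ gives M(t) = F₁/k + (M₀ − F₁/k)·e^(−kt).
F₁/k = 100.4/0.1164 = 862.28 Gt C; kt = 0.1164 × 12.1 = 1.409, e^(−kt) = 0.2444.
M(12.1) = 862.28 + (626.1 − 862.28) × 0.2444 = 862.28 − 57.73 = 804.56 Gt C.

805 Gt C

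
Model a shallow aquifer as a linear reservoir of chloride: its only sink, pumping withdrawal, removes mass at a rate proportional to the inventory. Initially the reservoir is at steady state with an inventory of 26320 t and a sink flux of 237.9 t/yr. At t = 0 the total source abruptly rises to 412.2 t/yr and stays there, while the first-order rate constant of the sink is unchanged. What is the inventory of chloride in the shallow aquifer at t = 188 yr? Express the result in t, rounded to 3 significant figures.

42100 t

Residence time τ = M₀/F₀ = 110.6 yr. The eventual steady state is M_∞ = M₀·(F₁/F₀) = 26320 × 412.2/237.9 = 45604 t.
The anomaly ΔM(t) = M(t) − M_∞ decays as ΔM₀·e^(−t/τ) with ΔM₀ = 26320 − 45604 = −19280 t.
At t = 188 yr, e^(−t/τ) = e^(−1.699) = 0.1828, so ΔM = −3525 t and M = 45604 − 3525 = 42078 t.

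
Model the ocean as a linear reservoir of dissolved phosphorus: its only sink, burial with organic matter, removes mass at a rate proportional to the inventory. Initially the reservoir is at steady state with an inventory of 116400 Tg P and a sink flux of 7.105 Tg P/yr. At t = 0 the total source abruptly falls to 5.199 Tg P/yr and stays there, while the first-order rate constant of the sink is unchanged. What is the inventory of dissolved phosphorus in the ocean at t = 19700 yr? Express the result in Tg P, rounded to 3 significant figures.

Residence time τ = M₀/F₀ = 16380 yr. The eventual steady state is M_∞ = M₀·(F₁/F₀) = 116400 × 5.199/7.105 = 85174 Tg P.
The anomaly ΔM(t) = M(t) − M_∞ decays as ΔM₀·e^(−t/τ) with ΔM₀ = 116400 − 85174 = 31230 Tg P.
At t = 19700 yr, e^(−t/τ) = e^(−1.202) = 0.3004, so ΔM = 9382 Tg P and M = 85174 + 9382 = 94556 Tg P.

94600 Tg P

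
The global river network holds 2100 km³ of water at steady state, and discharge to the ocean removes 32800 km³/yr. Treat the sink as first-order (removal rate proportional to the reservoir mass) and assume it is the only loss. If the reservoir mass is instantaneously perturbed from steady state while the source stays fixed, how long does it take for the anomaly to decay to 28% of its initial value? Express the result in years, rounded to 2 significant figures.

For a linear reservoir the anomaly decays as exp(−t/τ) with τ = M/F = 2100/32800 = 0.06402 yr.
exp(−t/τ) = 0.28 ⇒ t = −τ ln(0.28) = 0.06402 × 1.273 = 0.08150 yr.

0.082 yr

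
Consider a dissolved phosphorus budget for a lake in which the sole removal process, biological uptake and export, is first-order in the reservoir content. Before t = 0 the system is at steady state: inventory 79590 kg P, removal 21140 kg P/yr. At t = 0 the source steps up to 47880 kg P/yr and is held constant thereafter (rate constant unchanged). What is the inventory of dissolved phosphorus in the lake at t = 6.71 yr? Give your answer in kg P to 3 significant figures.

τ = M₀/F₀ = 79590/21140 = 3.765 yr; rate constant k = 1/τ.
New steady state M_∞ = F₁/k = F₁·τ = 47880 × 3.765 = 180260 kg P.
M(t) = M_∞ + (M₀ − M_∞)·e^(−t/τ); t/τ = 6.71/3.765 = 1.782, so e^(−t/τ) = 0.1683.
M(t) = 180260 − 100700 × 0.1683 = 163320 kg P.

163000 kg P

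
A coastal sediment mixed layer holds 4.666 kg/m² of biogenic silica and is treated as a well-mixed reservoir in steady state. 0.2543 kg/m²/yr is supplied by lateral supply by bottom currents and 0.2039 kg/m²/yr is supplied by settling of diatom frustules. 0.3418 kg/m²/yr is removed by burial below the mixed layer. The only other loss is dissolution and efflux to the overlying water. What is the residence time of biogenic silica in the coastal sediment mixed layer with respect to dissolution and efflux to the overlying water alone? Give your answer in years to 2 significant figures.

At steady state ΣF_in = ΣF_out.
ΣF_in = 0.2543 + 0.2039 = 0.45820 kg/m²/yr.
Dissolution and efflux to the overlying water flux = ΣF_in − (0.3418) = 0.45820 − 0.3418 = 0.1164 kg/m²/yr.
τ = M / F = 4.666 / 0.1164 = 40.09 yr.

40 yr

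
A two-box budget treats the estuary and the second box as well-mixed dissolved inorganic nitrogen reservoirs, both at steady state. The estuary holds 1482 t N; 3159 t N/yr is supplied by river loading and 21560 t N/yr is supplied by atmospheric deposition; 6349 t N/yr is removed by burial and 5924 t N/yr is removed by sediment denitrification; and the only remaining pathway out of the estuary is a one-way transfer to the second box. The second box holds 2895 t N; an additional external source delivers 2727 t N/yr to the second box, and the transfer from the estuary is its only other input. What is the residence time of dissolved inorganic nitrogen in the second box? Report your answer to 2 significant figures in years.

Balance the estuary: ΣF_in = 3159 + 21560 = 24719 t N/yr.
Transfer to the second box = ΣF_in − (6349 + 5924) = 12446 t N/yr.
Total input to the second box = 12446 + 2727 = 15173 t N/yr; at steady state this equals its total output.
τ = M / F = 2895 / 15173 = 0.1908 yr.

0.19 yr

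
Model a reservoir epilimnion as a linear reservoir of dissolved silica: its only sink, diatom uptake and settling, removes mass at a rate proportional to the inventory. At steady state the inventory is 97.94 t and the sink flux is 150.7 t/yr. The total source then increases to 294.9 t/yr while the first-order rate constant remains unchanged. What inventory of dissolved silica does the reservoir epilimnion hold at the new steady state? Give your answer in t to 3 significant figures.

Rate constant k = F/M = 150.7 / 97.94 = 1.539 yr⁻¹.
At the new steady state, source = k·M_new ⇒ M_new = 294.9 / 1.539 = 191.7 t.
(Equivalently M_new = M × F_new/F_old = 97.94 × 294.9/150.7.)

192 t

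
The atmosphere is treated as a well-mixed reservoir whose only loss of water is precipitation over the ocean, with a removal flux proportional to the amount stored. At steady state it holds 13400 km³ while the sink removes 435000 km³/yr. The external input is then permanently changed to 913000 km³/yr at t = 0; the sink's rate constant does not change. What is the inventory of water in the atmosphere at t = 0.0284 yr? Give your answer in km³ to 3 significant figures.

The sink rate constant is k = F₀/M₀ = 435000/13400 = 32.46 yr⁻¹.
Solving dM/dt = F₁ − kM with M(0) = M₀ gives M(t) = F₁/k + (M₀ − F₁/k)·e^(−kt).
F₁/k = 913000/32.46 = 28125 km³; kt = 32.46 × 0.0284 = 0.9219, e^(−kt) = 0.3977.
M(0.0284) = 28125 + (13400 − 28125) × 0.3977 = 28125 − 5857 = 22268 km³.

22300 km³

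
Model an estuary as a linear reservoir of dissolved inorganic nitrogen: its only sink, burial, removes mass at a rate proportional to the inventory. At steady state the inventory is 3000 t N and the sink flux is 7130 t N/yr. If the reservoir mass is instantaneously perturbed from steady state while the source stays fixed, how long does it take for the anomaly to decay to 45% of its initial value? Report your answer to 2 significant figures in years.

For a linear reservoir the anomaly decays as exp(−t/τ) with τ = M/F = 3000/7130 = 0.4208 yr.
exp(−t/τ) = 0.45 ⇒ t = −τ ln(0.45) = 0.4208 × 0.7985 = 0.3360 yr.

0.34 yr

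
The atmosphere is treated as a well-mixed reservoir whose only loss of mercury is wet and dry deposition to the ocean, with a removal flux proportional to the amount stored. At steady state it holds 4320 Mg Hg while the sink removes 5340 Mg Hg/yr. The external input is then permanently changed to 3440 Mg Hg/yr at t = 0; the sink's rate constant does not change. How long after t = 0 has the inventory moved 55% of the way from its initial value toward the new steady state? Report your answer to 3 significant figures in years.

0.646 yr

τ = M₀/F₀ = 4320/5340 = 0.8090 yr.
The remaining gap fraction is e^(−t/τ); 55% covered ⇒ e^(−t/τ) = 0.450.
t = −τ ln(0.450) = 0.8090 × 0.7985 = 0.6460 yr.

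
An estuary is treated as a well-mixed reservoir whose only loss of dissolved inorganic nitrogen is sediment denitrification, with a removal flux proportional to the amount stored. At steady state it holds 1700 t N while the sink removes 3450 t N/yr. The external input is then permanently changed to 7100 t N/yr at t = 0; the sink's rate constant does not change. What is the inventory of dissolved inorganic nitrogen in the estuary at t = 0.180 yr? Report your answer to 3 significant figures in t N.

2250 t N

The sink rate constant is k = F₀/M₀ = 3450/1700 = 2.029 yr⁻¹.
Solving dM/dt = F₁ − kM with M(0) = M₀ gives M(t) = F₁/k + (M₀ − F₁/k)·e^(−kt).
F₁/k = 7100/2.029 = 3498.6 t N; kt = 2.029 × 0.180 = 0.3653, e^(−kt) = 0.6940.
M(0.180) = 3498.6 + (1700 − 3498.6) × 0.6940 = 3498.6 − 1248 = 2250.4 t N.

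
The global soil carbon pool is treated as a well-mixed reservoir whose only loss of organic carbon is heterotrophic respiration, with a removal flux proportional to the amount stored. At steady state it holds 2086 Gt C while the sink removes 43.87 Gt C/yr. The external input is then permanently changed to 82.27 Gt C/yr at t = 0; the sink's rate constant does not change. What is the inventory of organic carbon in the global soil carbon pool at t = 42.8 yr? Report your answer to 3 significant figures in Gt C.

3170 Gt C

τ = M₀/F₀ = 2086/43.87 = 47.55 yr; rate constant k = 1/τ.
New steady state M_∞ = F₁/k = F₁·τ = 82.27 × 47.55 = 3911.9 Gt C.
M(t) = M_∞ + (M₀ − M_∞)·e^(−t/τ); t/τ = 42.8/47.55 = 0.9001, so e^(−t/τ) = 0.4065.
M(t) = 3911.9 − 1826 × 0.4065 = 3169.6 Gt C.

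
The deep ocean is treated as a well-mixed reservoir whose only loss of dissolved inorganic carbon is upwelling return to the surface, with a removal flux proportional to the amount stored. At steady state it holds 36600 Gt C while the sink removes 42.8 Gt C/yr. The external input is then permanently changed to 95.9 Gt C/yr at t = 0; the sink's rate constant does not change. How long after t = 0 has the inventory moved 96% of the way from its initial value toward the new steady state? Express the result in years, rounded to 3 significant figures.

2750 yr

τ = M₀/F₀ = 36600/42.8 = 855.1 yr.
The remaining gap fraction is e^(−t/τ); 96% covered ⇒ e^(−t/τ) = 0.0400.
t = −τ ln(0.0400) = 855.1 × 3.219 = 2753 yr.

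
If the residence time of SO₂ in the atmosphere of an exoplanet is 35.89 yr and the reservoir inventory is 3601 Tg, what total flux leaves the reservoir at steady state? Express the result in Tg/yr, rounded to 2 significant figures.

100 Tg/yr

F = M / τ = 3601 / 35.89 = 100.3 Tg/yr.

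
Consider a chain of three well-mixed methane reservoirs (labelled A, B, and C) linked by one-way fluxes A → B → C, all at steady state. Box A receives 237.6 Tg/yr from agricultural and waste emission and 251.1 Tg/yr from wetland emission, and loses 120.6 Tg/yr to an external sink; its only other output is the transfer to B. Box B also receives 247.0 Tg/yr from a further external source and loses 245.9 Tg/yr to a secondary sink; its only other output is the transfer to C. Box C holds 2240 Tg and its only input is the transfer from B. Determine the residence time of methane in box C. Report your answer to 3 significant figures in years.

Box A: F(A→B) = (237.6 + 251.1) − 120.6 = 368.10 Tg/yr.
Box B: F(B→C) = (368.10 + 247.0) − 245.9 = 369.20 Tg/yr.
Box C throughput = its input = 369.20 Tg/yr; τ = 2240 / 369.20 = 6.067 yr.

6.07 yr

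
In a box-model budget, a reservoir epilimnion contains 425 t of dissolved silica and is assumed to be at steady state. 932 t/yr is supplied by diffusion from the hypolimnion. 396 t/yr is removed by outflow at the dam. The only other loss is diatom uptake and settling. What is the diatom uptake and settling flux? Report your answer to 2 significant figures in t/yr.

540 t/yr

At steady state ΣF_in = ΣF_out.
ΣF_in = 932.00 t/yr.
Diatom uptake and settling flux = ΣF_in − (396) = 932.00 − 396.0 = 536.0 t/yr.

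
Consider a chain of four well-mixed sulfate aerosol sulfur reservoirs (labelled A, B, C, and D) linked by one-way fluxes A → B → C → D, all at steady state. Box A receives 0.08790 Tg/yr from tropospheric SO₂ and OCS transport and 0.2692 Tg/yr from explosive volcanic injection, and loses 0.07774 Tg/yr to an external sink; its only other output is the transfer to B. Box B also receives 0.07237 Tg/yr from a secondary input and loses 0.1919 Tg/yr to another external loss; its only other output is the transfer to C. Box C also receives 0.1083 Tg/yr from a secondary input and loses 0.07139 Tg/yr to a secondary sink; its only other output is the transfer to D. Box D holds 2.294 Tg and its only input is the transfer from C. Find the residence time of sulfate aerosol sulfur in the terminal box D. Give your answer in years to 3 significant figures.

Box A: F(A→B) = (0.08790 + 0.2692) − 0.07774 = 0.27936 Tg/yr.
Box B: F(B→C) = (0.27936 + 0.07237) − 0.1919 = 0.15983 Tg/yr.
Box C: F(C→D) = (0.15983 + 0.1083) − 0.07139 = 0.19674 Tg/yr.
Box D throughput = its input = 0.19674 Tg/yr; τ = 2.294 / 0.19674 = 11.66 yr.

11.7 yr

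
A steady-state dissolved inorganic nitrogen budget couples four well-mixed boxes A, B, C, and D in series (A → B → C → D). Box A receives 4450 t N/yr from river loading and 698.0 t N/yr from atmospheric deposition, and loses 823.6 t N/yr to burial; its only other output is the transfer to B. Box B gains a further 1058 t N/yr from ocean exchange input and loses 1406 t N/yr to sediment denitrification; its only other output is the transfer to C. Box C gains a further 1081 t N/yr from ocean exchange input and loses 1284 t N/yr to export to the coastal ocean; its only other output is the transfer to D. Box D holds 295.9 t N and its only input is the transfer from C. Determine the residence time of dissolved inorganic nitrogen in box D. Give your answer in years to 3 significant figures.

Box A: F(A→B) = (4450 + 698.0) − 823.6 = 4324.4 t N/yr.
Box B: F(B→C) = (4324.4 + 1058) − 1406 = 3976.4 t N/yr.
Box C: F(C→D) = (3976.4 + 1081) − 1284 = 3773.4 t N/yr.
Box D throughput = its input = 3773.4 t N/yr; τ = 295.9 / 3773.4 = 0.07842 yr.

0.0784 yr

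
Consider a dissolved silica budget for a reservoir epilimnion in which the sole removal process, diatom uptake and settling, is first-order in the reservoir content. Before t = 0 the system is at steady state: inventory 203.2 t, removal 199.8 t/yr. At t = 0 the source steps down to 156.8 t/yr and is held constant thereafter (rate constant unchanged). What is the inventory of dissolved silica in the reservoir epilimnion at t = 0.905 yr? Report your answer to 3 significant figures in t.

τ = M₀/F₀ = 203.2/199.8 = 1.017 yr; rate constant k = 1/τ.
New steady state M_∞ = F₁/k = F₁·τ = 156.8 × 1.017 = 159.47 t.
M(t) = M_∞ + (M₀ − M_∞)·e^(−t/τ); t/τ = 0.905/1.017 = 0.8899, so e^(−t/τ) = 0.4107.
M(t) = 159.47 + 43.73 × 0.4107 = 177.43 t.

177 t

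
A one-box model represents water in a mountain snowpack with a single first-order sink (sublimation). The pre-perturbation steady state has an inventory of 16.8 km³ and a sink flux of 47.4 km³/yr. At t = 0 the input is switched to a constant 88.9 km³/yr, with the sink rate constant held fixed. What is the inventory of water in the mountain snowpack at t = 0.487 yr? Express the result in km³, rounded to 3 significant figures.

27.8 km³

The sink rate constant is k = F₀/M₀ = 47.4/16.8 = 2.821 yr⁻¹.
Solving dM/dt = F₁ − kM with M(0) = M₀ gives M(t) = F₁/k + (M₀ − F₁/k)·e^(−kt).
F₁/k = 88.9/2.821 = 31.509 km³; kt = 2.821 × 0.487 = 1.374, e^(−kt) = 0.2531.
M(0.487) = 31.509 + (16.8 − 31.509) × 0.2531 = 31.509 − 3.723 = 27.786 km³.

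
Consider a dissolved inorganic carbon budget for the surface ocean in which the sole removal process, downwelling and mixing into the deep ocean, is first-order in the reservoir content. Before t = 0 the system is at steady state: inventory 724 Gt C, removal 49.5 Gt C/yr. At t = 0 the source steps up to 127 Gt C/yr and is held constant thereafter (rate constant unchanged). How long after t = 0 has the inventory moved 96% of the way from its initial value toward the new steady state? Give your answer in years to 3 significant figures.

τ = M₀/F₀ = 724/49.5 = 14.63 yr.
The remaining gap fraction is e^(−t/τ); 96% covered ⇒ e^(−t/τ) = 0.0400.
t = −τ ln(0.0400) = 14.63 × 3.219 = 47.08 yr.

47.1 yr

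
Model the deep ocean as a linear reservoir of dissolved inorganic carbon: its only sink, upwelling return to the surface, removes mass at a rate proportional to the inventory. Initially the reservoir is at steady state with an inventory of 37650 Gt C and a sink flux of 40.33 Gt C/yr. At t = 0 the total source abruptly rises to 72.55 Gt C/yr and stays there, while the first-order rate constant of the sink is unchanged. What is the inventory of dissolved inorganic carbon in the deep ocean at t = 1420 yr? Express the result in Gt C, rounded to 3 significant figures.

The sink rate constant is k = F₀/M₀ = 40.33/37650 = 0.001071 yr⁻¹.
Solving dM/dt = F₁ − kM with M(0) = M₀ gives M(t) = F₁/k + (M₀ − F₁/k)·e^(−kt).
F₁/k = 72.55/0.001071 = 67729 Gt C; kt = 0.001071 × 1420 = 1.521, e^(−kt) = 0.2185.
M(1420) = 67729 + (37650 − 67729) × 0.2185 = 67729 − 6572 = 61157 Gt C.

61200 Gt C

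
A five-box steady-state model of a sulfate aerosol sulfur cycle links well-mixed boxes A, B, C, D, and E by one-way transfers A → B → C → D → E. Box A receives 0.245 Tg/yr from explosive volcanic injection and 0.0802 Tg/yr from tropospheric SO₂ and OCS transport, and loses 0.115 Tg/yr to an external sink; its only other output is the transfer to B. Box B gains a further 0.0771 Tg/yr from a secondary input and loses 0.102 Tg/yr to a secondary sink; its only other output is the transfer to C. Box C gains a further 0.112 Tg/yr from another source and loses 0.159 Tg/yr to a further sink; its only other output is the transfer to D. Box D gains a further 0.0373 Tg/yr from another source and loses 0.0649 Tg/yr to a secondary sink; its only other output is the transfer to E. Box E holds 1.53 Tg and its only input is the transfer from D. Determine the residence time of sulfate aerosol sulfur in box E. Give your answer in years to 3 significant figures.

13.8 yr

Box A: F(A→B) = (0.245 + 0.0802) − 0.115 = 0.21020 Tg/yr.
Box B: F(B→C) = (0.21020 + 0.0771) − 0.102 = 0.18530 Tg/yr.
Box C: F(C→D) = (0.18530 + 0.112) − 0.159 = 0.13830 Tg/yr.
Box D: F(D→E) = (0.13830 + 0.0373) − 0.0649 = 0.11070 Tg/yr.
Box E throughput = its input = 0.11070 Tg/yr; τ = 1.53 / 0.11070 = 13.82 yr.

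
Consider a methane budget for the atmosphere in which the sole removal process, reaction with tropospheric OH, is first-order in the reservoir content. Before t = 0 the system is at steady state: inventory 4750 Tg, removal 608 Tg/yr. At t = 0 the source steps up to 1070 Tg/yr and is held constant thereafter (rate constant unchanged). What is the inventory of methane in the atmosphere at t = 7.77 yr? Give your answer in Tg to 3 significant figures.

7020 Tg

The sink rate constant is k = F₀/M₀ = 608/4750 = 0.1280 yr⁻¹.
Solving dM/dt = F₁ − kM with M(0) = M₀ gives M(t) = F₁/k + (M₀ − F₁/k)·e^(−kt).
F₁/k = 1070/0.1280 = 8359.4 Tg; kt = 0.1280 × 7.77 = 0.9946, e^(−kt) = 0.3699.
M(7.77) = 8359.4 + (4750 − 8359.4) × 0.3699 = 8359.4 − 1335 = 7024.3 Tg.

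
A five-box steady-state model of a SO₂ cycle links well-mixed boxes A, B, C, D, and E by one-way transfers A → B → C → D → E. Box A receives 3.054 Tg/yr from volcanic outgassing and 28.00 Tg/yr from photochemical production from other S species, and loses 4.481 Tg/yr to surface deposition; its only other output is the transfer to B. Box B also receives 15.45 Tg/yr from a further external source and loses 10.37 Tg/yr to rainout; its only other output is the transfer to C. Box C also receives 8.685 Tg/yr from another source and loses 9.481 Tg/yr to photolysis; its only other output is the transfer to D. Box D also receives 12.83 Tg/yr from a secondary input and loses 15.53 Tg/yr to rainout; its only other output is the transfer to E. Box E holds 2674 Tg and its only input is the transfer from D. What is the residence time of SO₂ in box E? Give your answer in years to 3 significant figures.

95.0 yr

Box A: F(A→B) = (3.054 + 28.00) − 4.481 = 26.573 Tg/yr.
Box B: F(B→C) = (26.573 + 15.45) − 10.37 = 31.653 Tg/yr.
Box C: F(C→D) = (31.653 + 8.685) − 9.481 = 30.857 Tg/yr.
Box D: F(D→E) = (30.857 + 12.83) − 15.53 = 28.157 Tg/yr.
Box E throughput = its input = 28.157 Tg/yr; τ = 2674 / 28.157 = 94.97 yr.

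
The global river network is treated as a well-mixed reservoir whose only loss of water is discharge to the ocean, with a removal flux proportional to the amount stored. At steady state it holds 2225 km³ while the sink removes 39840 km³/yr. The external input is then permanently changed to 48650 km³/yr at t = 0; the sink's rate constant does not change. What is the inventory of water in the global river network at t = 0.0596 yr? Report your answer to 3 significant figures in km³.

2550 km³

The sink rate constant is k = F₀/M₀ = 39840/2225 = 17.91 yr⁻¹.
Solving dM/dt = F₁ − kM with M(0) = M₀ gives M(t) = F₁/k + (M₀ − F₁/k)·e^(−kt).
F₁/k = 48650/17.91 = 2717.0 km³; kt = 17.91 × 0.0596 = 1.067, e^(−kt) = 0.3440.
M(0.0596) = 2717.0 + (2225 − 2717.0) × 0.3440 = 2717.0 − 169.2 = 2547.8 km³.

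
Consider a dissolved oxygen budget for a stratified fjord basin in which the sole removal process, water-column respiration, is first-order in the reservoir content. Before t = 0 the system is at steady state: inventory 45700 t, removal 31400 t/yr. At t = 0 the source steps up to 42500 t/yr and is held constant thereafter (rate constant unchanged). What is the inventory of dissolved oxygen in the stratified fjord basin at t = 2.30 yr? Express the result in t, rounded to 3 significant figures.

58500 t

The sink rate constant is k = F₀/M₀ = 31400/45700 = 0.6871 yr⁻¹.
Solving dM/dt = F₁ − kM with M(0) = M₀ gives M(t) = F₁/k + (M₀ − F₁/k)·e^(−kt).
F₁/k = 42500/0.6871 = 61855 t; kt = 0.6871 × 2.30 = 1.580, e^(−kt) = 0.2059.
M(2.30) = 61855 + (45700 − 61855) × 0.2059 = 61855 − 3327 = 58529 t.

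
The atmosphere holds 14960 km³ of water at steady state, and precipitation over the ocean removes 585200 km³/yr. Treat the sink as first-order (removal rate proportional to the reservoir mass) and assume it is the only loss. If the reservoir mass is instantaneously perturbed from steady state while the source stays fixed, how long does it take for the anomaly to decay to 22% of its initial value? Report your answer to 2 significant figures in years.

0.039 yr

For a linear reservoir the anomaly decays as exp(−t/τ) with τ = M/F = 14960/585200 = 0.02556 yr.
exp(−t/τ) = 0.22 ⇒ t = −τ ln(0.22) = 0.02556 × 1.514 = 0.03871 yr.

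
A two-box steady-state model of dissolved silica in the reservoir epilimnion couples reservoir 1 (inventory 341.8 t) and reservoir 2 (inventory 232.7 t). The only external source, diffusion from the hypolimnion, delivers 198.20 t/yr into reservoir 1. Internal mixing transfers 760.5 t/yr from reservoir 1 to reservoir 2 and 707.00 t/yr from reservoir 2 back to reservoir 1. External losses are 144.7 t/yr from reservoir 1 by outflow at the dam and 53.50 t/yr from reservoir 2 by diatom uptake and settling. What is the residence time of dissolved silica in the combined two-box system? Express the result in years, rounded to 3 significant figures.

2.90 yr

For the system as a whole, the A↔B exchange is internal and contributes nothing to the throughput; only the external sinks remove mass.
M_total = 341.8 + 232.7 = 574.50 t.
ΣF_external_out = 144.7 + 53.50 = 198.20 t/yr.
τ = M_total / ΣF_ext = 574.50 / 198.20 = 2.899 yr.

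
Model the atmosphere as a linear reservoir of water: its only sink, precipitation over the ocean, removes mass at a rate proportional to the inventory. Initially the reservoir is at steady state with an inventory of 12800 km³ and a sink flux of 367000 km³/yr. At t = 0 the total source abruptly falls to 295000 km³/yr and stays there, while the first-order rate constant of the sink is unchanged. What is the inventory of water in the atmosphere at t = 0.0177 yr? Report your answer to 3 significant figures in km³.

τ = M₀/F₀ = 12800/367000 = 0.03488 yr; rate constant k = 1/τ.
New steady state M_∞ = F₁/k = F₁·τ = 295000 × 0.03488 = 10289 km³.
M(t) = M_∞ + (M₀ − M_∞)·e^(−t/τ); t/τ = 0.0177/0.03488 = 0.5075, so e^(−t/τ) = 0.6020.
M(t) = 10289 + 2511 × 0.6020 = 11801 km³.

11800 km³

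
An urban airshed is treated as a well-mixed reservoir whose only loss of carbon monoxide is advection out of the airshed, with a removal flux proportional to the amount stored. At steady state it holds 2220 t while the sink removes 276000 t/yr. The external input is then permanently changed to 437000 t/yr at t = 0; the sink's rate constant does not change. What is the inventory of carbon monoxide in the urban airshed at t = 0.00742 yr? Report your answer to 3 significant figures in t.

3000 t

Residence time τ = M₀/F₀ = 0.008043 yr. The eventual steady state is M_∞ = M₀·(F₁/F₀) = 2220 × 437000/276000 = 3515.0 t.
The anomaly ΔM(t) = M(t) − M_∞ decays as ΔM₀·e^(−t/τ) with ΔM₀ = 2220 − 3515.0 = −1295 t.
At t = 0.00742 yr, e^(−t/τ) = e^(−0.9225) = 0.3975, so ΔM = −514.8 t and M = 3515.0 − 514.8 = 3000.2 t.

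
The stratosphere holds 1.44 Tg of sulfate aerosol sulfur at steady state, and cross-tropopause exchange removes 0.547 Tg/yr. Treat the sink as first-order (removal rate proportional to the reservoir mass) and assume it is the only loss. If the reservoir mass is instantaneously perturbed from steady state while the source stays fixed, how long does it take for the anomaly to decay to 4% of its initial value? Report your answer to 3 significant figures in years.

8.47 yr

For a linear reservoir the anomaly decays as exp(−t/τ) with τ = M/F = 1.44/0.547 = 2.633 yr.
exp(−t/τ) = 0.04 ⇒ t = −τ ln(0.04) = 2.633 × 3.219 = 8.474 yr.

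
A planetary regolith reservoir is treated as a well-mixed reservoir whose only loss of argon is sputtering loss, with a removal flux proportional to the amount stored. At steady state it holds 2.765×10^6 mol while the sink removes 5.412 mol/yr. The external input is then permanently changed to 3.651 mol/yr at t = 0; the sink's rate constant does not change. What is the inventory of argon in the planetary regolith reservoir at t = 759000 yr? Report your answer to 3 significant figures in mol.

2.07×10^6 mol

τ = M₀/F₀ = 2.765×10^6/5.412 = 510900 yr; rate constant k = 1/τ.
New steady state M_∞ = F₁/k = F₁·τ = 3.651 × 510900 = 1.8653×10^6 mol.
M(t) = M_∞ + (M₀ − M_∞)·e^(−t/τ); t/τ = 759000/510900 = 1.486, so e^(−t/τ) = 0.2264.
M(t) = 1.8653×10^6 + 899700 × 0.2264 = 2.0690×10^6 mol.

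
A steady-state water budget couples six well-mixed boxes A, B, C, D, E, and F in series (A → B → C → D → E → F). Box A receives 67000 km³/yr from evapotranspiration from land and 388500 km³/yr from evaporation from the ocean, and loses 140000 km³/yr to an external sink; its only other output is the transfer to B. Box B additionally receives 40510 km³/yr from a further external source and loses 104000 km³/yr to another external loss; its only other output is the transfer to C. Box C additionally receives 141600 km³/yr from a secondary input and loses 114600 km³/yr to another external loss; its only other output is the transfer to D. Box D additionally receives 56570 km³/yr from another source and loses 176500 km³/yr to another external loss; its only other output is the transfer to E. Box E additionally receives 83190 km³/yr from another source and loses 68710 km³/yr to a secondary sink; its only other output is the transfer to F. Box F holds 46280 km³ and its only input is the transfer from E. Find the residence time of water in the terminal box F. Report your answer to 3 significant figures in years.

0.267 yr

Box A: F(A→B) = (67000 + 388500) − 140000 = 315500 km³/yr.
Box B: F(B→C) = (315500 + 40510) − 104000 = 252010 km³/yr.
Box C: F(C→D) = (252010 + 141600) − 114600 = 279010 km³/yr.
Box D: F(D→E) = (279010 + 56570) − 176500 = 159080 km³/yr.
Box E: F(E→F) = (159080 + 83190) − 68710 = 173560 km³/yr.
Box F throughput = its input = 173560 km³/yr; τ = 46280 / 173560 = 0.2667 yr.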